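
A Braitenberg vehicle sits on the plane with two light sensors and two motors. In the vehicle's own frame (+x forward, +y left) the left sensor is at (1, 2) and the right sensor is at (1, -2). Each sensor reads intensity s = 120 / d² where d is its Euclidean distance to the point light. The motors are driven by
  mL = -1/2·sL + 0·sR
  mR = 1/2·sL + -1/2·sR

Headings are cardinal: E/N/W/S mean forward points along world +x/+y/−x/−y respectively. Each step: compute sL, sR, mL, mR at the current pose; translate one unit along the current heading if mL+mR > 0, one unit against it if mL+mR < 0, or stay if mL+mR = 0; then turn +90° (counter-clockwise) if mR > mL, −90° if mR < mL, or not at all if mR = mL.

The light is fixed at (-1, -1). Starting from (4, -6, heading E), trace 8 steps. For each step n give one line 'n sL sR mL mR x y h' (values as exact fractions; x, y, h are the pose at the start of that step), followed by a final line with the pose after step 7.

0 8/3 24/17 -4/3 32/51 4 -6 E
1 6 30/13 -3 24/13 3 -6 N
2 120/73 24/5 -60/73 -576/365 3 -7 W
3 60/17 60/37 -30/17 600/629 4 -7 N
4 120/97 120/41 -60/97 -3360/3977 4 -8 W
5 30/13 6/5 -15/13 36/65 5 -8 N
6 24/25 120/61 -12/25 -768/1525 5 -9 W
7 60/37 12/13 -30/37 168/481 6 -9 N
final 6 -10 W

n=0: pose=(4,-6,E); sL=8/3, sR=24/17; mL=-4/3, mR=32/51; mL+mR=-12/17 → advance -1; mR−mL=100/51 → turn +1·90°
n=1: pose=(3,-6,N); sL=6, sR=30/13; mL=-3, mR=24/13; mL+mR=-15/13 → advance -1; mR−mL=63/13 → turn +1·90°
n=2: pose=(3,-7,W); sL=120/73, sR=24/5; mL=-60/73, mR=-576/365; mL+mR=-12/5 → advance -1; mR−mL=-276/365 → turn -1·90°
n=3: pose=(4,-7,N); sL=60/17, sR=60/37; mL=-30/17, mR=600/629; mL+mR=-30/37 → advance -1; mR−mL=1710/629 → turn +1·90°
n=4: pose=(4,-8,W); sL=120/97, sR=120/41; mL=-60/97, mR=-3360/3977; mL+mR=-60/41 → advance -1; mR−mL=-900/3977 → turn -1·90°
n=5: pose=(5,-8,N); sL=30/13, sR=6/5; mL=-15/13, mR=36/65; mL+mR=-3/5 → advance -1; mR−mL=111/65 → turn +1·90°
n=6: pose=(5,-9,W); sL=24/25, sR=120/61; mL=-12/25, mR=-768/1525; mL+mR=-60/61 → advance -1; mR−mL=-36/1525 → turn -1·90°
n=7: pose=(6,-9,N); sL=60/37, sR=12/13; mL=-30/37, mR=168/481; mL+mR=-6/13 → advance -1; mR−mL=558/481 → turn +1·90°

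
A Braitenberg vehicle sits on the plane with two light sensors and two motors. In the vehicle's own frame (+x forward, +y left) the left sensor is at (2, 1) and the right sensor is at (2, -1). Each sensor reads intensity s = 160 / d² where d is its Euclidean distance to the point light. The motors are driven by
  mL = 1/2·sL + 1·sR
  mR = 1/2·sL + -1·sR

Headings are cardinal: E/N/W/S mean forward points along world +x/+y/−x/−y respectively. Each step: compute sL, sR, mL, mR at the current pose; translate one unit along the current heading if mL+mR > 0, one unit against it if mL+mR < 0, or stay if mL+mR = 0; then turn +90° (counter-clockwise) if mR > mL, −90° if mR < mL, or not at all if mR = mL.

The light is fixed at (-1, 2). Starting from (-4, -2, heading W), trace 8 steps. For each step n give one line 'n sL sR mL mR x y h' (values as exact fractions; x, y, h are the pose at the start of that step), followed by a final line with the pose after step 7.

0 16/5 80/17 536/85 -264/85 -4 -2 W
1 160/29 160/13 5680/377 -3600/377 -5 -2 N
2 20 8 18 2 -5 -1 E
3 160/29 160/41 7920/1189 -1360/1189 -4 -1 S
4 16/5 80/17 536/85 -264/85 -4 -2 W
5 160/29 160/13 5680/377 -3600/377 -5 -2 N
6 20 8 18 2 -5 -1 E
7 160/29 160/41 7920/1189 -1360/1189 -4 -1 S
final -4 -2 W

n=0: pose=(-4,-2,W); sL=16/5, sR=80/17; mL=536/85, mR=-264/85; mL+mR=16/5 → advance +1; mR−mL=-160/17 → turn -1·90°
n=1: pose=(-5,-2,N); sL=160/29, sR=160/13; mL=5680/377, mR=-3600/377; mL+mR=160/29 → advance +1; mR−mL=-320/13 → turn -1·90°
n=2: pose=(-5,-1,E); sL=20, sR=8; mL=18, mR=2; mL+mR=20 → advance +1; mR−mL=-16 → turn -1·90°
n=3: pose=(-4,-1,S); sL=160/29, sR=160/41; mL=7920/1189, mR=-1360/1189; mL+mR=160/29 → advance +1; mR−mL=-320/41 → turn -1·90°
n=4: pose=(-4,-2,W); sL=16/5, sR=80/17; mL=536/85, mR=-264/85; mL+mR=16/5 → advance +1; mR−mL=-160/17 → turn -1·90°
n=5: pose=(-5,-2,N); sL=160/29, sR=160/13; mL=5680/377, mR=-3600/377; mL+mR=160/29 → advance +1; mR−mL=-320/13 → turn -1·90°
n=6: pose=(-5,-1,E); sL=20, sR=8; mL=18, mR=2; mL+mR=20 → advance +1; mR−mL=-16 → turn -1·90°
n=7: pose=(-4,-1,S); sL=160/29, sR=160/41; mL=7920/1189, mR=-1360/1189; mL+mR=160/29 → advance +1; mR−mL=-320/41 → turn -1·90°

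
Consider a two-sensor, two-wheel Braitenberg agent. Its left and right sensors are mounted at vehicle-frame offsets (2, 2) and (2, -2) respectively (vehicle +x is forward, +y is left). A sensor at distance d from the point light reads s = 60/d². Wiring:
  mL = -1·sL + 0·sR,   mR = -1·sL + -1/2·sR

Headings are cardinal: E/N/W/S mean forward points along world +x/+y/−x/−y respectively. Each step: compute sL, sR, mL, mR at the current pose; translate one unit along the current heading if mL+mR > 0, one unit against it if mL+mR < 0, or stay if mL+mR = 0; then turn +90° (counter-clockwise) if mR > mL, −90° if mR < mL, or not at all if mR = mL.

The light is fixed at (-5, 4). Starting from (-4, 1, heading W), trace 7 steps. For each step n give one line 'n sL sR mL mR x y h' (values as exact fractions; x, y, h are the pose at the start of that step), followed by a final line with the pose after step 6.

0 30/13 30 -30/13 -225/13 -4 1 W
1 60 60/17 -60 -1050/17 -3 1 N
2 3 15/13 -3 -93/26 -3 0 E
3 4/3 60/37 -4/3 -238/111 -4 0 S
4 30/13 30 -30/13 -225/13 -4 1 W
5 60 60/17 -60 -1050/17 -3 1 N
6 3 15/13 -3 -93/26 -3 0 E
final -4 0 S

n=0: pose=(-4,1,W); sL=30/13, sR=30; mL=-30/13, mR=-225/13; mL+mR=-255/13 → advance -1; mR−mL=-15 → turn -1·90°
n=1: pose=(-3,1,N); sL=60, sR=60/17; mL=-60, mR=-1050/17; mL+mR=-2070/17 → advance -1; mR−mL=-30/17 → turn -1·90°
n=2: pose=(-3,0,E); sL=3, sR=15/13; mL=-3, mR=-93/26; mL+mR=-171/26 → advance -1; mR−mL=-15/26 → turn -1·90°
n=3: pose=(-4,0,S); sL=4/3, sR=60/37; mL=-4/3, mR=-238/111; mL+mR=-386/111 → advance -1; mR−mL=-30/37 → turn -1·90°
n=4: pose=(-4,1,W); sL=30/13, sR=30; mL=-30/13, mR=-225/13; mL+mR=-255/13 → advance -1; mR−mL=-15 → turn -1·90°
n=5: pose=(-3,1,N); sL=60, sR=60/17; mL=-60, mR=-1050/17; mL+mR=-2070/17 → advance -1; mR−mL=-30/17 → turn -1·90°
n=6: pose=(-3,0,E); sL=3, sR=15/13; mL=-3, mR=-93/26; mL+mR=-171/26 → advance -1; mR−mL=-15/26 → turn -1·90°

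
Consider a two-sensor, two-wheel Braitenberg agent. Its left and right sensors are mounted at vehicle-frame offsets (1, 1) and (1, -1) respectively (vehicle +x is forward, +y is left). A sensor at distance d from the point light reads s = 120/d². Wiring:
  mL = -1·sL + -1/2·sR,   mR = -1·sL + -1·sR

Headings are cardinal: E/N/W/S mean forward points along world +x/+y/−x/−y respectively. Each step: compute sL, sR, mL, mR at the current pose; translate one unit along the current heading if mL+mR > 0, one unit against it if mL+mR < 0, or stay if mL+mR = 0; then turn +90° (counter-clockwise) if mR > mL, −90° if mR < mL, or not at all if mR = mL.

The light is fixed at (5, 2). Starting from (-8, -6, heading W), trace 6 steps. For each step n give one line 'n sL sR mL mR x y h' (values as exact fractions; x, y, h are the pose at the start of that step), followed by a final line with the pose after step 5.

0 120/277 24/49 -9204/13573 -12528/13573 -8 -6 W
1 60/109 12/17 -1674/1853 -2328/1853 -7 -6 N
2 24/37 120/221 -7524/8177 -9744/8177 -7 -7 E
3 30/61 15/37 -3135/4514 -2025/2257 -8 -7 S
4 120/277 24/49 -9204/13573 -12528/13573 -8 -6 W
5 60/109 12/17 -1674/1853 -2328/1853 -7 -6 N
final -7 -7 E

n=0: pose=(-8,-6,W); sL=120/277, sR=24/49; mL=-9204/13573, mR=-12528/13573; mL+mR=-21732/13573 → advance -1; mR−mL=-12/49 → turn -1·90°
n=1: pose=(-7,-6,N); sL=60/109, sR=12/17; mL=-1674/1853, mR=-2328/1853; mL+mR=-4002/1853 → advance -1; mR−mL=-6/17 → turn -1·90°
n=2: pose=(-7,-7,E); sL=24/37, sR=120/221; mL=-7524/8177, mR=-9744/8177; mL+mR=-17268/8177 → advance -1; mR−mL=-60/221 → turn -1·90°
n=3: pose=(-8,-7,S); sL=30/61, sR=15/37; mL=-3135/4514, mR=-2025/2257; mL+mR=-7185/4514 → advance -1; mR−mL=-15/74 → turn -1·90°
n=4: pose=(-8,-6,W); sL=120/277, sR=24/49; mL=-9204/13573, mR=-12528/13573; mL+mR=-21732/13573 → advance -1; mR−mL=-12/49 → turn -1·90°
n=5: pose=(-7,-6,N); sL=60/109, sR=12/17; mL=-1674/1853, mR=-2328/1853; mL+mR=-4002/1853 → advance -1; mR−mL=-6/17 → turn -1·90°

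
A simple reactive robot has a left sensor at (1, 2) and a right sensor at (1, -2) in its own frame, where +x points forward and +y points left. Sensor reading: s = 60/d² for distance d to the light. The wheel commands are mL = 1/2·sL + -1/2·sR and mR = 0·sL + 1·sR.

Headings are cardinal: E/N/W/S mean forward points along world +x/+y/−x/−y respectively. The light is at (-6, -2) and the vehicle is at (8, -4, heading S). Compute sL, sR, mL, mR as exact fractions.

12/53 20/51 -224/2703 20/51

left sensor world pos  = (10, -5); dL² = 265
right sensor world pos = (6, -5); dR² = 153
sL = 60/265 = 12/53
sR = 60/153 = 20/51
mL = 1/2·sL + -1/2·sR = -224/2703
mR = 0·sL + 1·sR = 20/51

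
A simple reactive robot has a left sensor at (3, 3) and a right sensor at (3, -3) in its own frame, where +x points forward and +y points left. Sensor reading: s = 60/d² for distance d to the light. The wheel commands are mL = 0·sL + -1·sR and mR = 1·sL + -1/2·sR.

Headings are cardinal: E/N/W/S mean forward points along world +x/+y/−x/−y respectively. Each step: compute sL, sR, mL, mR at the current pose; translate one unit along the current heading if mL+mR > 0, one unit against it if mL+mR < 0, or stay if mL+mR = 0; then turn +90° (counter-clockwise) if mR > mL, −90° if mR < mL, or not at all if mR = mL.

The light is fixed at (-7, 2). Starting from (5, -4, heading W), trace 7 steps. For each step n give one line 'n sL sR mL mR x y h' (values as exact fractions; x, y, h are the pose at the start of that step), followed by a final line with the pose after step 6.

0 10/27 2/3 -2/3 1/27 5 -4 W
1 60/337 60/181 -60/181 750/60997 6 -4 S
2 3/13 3/16 -3/16 57/416 6 -3 E
3 12/17 60/229 -60/229 2238/3893 5 -3 N
4 6/13 30/41 -30/41 51/533 5 -2 W
5 12/61 60/149 -60/149 -42/9089 6 -2 S
6 15/64 15/73 -15/73 615/4672 6 -1 E
final 5 -1 N

n=0: pose=(5,-4,W); sL=10/27, sR=2/3; mL=-2/3, mR=1/27; mL+mR=-17/27 → advance -1; mR−mL=19/27 → turn +1·90°
n=1: pose=(6,-4,S); sL=60/337, sR=60/181; mL=-60/181, mR=750/60997; mL+mR=-19470/60997 → advance -1; mR−mL=20970/60997 → turn +1·90°
n=2: pose=(6,-3,E); sL=3/13, sR=3/16; mL=-3/16, mR=57/416; mL+mR=-21/416 → advance -1; mR−mL=135/416 → turn +1·90°
n=3: pose=(5,-3,N); sL=12/17, sR=60/229; mL=-60/229, mR=2238/3893; mL+mR=1218/3893 → advance +1; mR−mL=3258/3893 → turn +1·90°
n=4: pose=(5,-2,W); sL=6/13, sR=30/41; mL=-30/41, mR=51/533; mL+mR=-339/533 → advance -1; mR−mL=441/533 → turn +1·90°
n=5: pose=(6,-2,S); sL=12/61, sR=60/149; mL=-60/149, mR=-42/9089; mL+mR=-3702/9089 → advance -1; mR−mL=3618/9089 → turn +1·90°
n=6: pose=(6,-1,E); sL=15/64, sR=15/73; mL=-15/73, mR=615/4672; mL+mR=-345/4672 → advance -1; mR−mL=1575/4672 → turn +1·90°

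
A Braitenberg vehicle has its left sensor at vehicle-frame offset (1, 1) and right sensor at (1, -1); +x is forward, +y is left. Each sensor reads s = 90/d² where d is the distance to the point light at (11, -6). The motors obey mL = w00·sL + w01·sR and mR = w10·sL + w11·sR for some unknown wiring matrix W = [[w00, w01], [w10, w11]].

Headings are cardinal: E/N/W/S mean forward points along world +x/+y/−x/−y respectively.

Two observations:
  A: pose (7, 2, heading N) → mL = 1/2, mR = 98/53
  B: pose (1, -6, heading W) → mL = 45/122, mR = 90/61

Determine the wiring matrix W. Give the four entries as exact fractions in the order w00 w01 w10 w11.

obs A: pose=(7,2,N) → sL=45/53, sR=1, mL=1/2, mR=98/53
obs B: pose=(1,-6,W) → sL=45/61, sR=45/61, mL=45/122, mR=90/61
sensor matrix S = [[45/53, 1], [45/61, 45/61]]; det S = -360/3233
solve [mL_A; mL_B] = S·[w00; w01] and [mR_A; mR_B] = S·[w10; w11]:
  w00 = 0, w01 = 1/2, w10 = 1, w11 = 1

0 1/2 1 1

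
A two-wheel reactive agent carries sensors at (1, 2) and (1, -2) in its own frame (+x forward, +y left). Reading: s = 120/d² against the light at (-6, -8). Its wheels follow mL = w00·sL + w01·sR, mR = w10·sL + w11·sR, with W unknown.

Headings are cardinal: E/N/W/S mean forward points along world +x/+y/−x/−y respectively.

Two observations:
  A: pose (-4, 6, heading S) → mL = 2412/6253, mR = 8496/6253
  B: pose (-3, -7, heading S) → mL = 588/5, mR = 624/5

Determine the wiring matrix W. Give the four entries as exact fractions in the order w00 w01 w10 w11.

-1/2 1 1 1

obs A: pose=(-4,6,S) → sL=24/37, sR=120/169, mL=2412/6253, mR=8496/6253
obs B: pose=(-3,-7,S) → sL=24/5, sR=120, mL=588/5, mR=624/5
sensor matrix S = [[24/37, 120/169], [24/5, 120]]; det S = 465408/6253
solve [mL_A; mL_B] = S·[w00; w01] and [mR_A; mR_B] = S·[w10; w11]:
  w00 = -1/2, w01 = 1, w10 = 1, w11 = 1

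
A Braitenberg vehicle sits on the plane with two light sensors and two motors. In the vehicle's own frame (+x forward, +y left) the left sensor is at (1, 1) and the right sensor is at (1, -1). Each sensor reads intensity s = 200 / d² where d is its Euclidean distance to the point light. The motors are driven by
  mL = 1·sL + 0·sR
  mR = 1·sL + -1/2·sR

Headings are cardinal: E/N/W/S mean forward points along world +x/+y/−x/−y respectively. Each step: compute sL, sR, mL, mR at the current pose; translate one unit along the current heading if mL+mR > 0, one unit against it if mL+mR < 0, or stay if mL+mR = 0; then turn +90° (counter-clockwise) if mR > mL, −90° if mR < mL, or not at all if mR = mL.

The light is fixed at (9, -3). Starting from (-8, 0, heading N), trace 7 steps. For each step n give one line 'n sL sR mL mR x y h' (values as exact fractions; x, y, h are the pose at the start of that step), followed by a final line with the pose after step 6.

n=0: pose=(-8,0,N); sL=10/17, sR=25/34; mL=10/17, mR=15/68; mL+mR=55/68 → advance +1; mR−mL=-25/68 → turn -1·90°
n=1: pose=(-8,1,E); sL=200/281, sR=40/53; mL=200/281, mR=4980/14893; mL+mR=15580/14893 → advance +1; mR−mL=-20/53 → turn -1·90°
n=2: pose=(-7,1,S); sL=100/117, sR=100/149; mL=100/117, mR=9050/17433; mL+mR=23950/17433 → advance +1; mR−mL=-50/149 → turn -1·90°
n=3: pose=(-7,0,W); sL=200/293, sR=40/61; mL=200/293, mR=6340/17873; mL+mR=18540/17873 → advance +1; mR−mL=-20/61 → turn -1·90°
n=4: pose=(-8,0,N); sL=10/17, sR=25/34; mL=10/17, mR=15/68; mL+mR=55/68 → advance +1; mR−mL=-25/68 → turn -1·90°
n=5: pose=(-8,1,E); sL=200/281, sR=40/53; mL=200/281, mR=4980/14893; mL+mR=15580/14893 → advance +1; mR−mL=-20/53 → turn -1·90°
n=6: pose=(-7,1,S); sL=100/117, sR=100/149; mL=100/117, mR=9050/17433; mL+mR=23950/17433 → advance +1; mR−mL=-50/149 → turn -1·90°

0 10/17 25/34 10/17 15/68 -8 0 N
1 200/281 40/53 200/281 4980/14893 -8 1 E
2 100/117 100/149 100/117 9050/17433 -7 1 S
3 200/293 40/61 200/293 6340/17873 -7 0 W
4 10/17 25/34 10/17 15/68 -8 0 N
5 200/281 40/53 200/281 4980/14893 -8 1 E
6 100/117 100/149 100/117 9050/17433 -7 1 S
final -7 0 W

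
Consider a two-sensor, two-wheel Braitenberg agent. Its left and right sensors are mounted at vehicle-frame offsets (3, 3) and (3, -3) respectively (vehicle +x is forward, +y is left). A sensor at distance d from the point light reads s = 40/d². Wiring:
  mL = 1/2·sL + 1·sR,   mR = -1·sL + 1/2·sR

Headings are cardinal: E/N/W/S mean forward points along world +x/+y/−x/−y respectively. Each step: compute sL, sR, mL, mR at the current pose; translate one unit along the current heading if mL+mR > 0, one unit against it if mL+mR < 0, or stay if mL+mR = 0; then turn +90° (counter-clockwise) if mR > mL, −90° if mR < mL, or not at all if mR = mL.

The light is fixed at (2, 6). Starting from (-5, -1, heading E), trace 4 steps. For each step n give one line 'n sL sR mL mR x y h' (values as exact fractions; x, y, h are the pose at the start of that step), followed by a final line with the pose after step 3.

n=0: pose=(-5,-1,E); sL=5/4, sR=10/29; mL=225/232, mR=-125/116; mL+mR=-25/232 → advance -1; mR−mL=-475/232 → turn -1·90°
n=1: pose=(-6,-1,S); sL=8/25, sR=40/221; mL=1884/5525, mR=-1268/5525; mL+mR=616/5525 → advance +1; mR−mL=-3152/5525 → turn -1·90°
n=2: pose=(-6,-2,W); sL=20/121, sR=20/73; mL=3150/8833, mR=-250/8833; mL+mR=2900/8833 → advance +1; mR−mL=-3400/8833 → turn -1·90°
n=3: pose=(-7,-2,N); sL=40/169, sR=40/61; mL=7980/10309, mR=940/10309; mL+mR=8920/10309 → advance +1; mR−mL=-7040/10309 → turn -1·90°

0 5/4 10/29 225/232 -125/116 -5 -1 E
1 8/25 40/221 1884/5525 -1268/5525 -6 -1 S
2 20/121 20/73 3150/8833 -250/8833 -6 -2 W
3 40/169 40/61 7980/10309 940/10309 -7 -2 N
final -7 -1 E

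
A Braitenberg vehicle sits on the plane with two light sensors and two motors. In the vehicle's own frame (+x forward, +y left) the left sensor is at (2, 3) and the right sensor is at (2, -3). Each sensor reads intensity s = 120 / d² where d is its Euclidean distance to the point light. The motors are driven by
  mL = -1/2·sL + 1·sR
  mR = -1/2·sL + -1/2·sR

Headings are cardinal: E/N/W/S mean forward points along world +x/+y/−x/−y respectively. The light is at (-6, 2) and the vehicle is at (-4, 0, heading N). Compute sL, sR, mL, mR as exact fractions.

120 24/5 -276/5 -312/5

left sensor world pos  = (-7, 2); dL² = 1
right sensor world pos = (-1, 2); dR² = 25
sL = 120/1 = 120
sR = 120/25 = 24/5
mL = -1/2·sL + 1·sR = -276/5
mR = -1/2·sL + -1/2·sR = -312/5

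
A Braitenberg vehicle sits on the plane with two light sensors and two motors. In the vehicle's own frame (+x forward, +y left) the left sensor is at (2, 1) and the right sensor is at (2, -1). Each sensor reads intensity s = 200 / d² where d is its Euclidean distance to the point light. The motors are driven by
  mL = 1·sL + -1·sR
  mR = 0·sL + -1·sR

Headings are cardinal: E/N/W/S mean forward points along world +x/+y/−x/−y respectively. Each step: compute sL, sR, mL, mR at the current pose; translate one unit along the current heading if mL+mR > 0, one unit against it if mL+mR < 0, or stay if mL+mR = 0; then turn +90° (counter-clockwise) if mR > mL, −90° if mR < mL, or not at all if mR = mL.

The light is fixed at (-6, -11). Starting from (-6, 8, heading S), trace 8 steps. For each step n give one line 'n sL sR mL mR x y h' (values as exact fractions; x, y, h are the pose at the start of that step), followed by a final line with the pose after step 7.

0 20/29 20/29 0 -20/29 -6 8 S
1 40/73 40/89 640/6497 -40/89 -6 9 W
2 50/121 25/61 25/7381 -25/61 -5 9 N
3 200/409 200/333 -15200/136197 -200/333 -5 8 E
4 20/29 20/29 0 -20/29 -6 8 S
5 40/73 40/89 640/6497 -40/89 -6 9 W
6 50/121 25/61 25/7381 -25/61 -5 9 N
7 200/409 200/333 -15200/136197 -200/333 -5 8 E
final -6 8 S

n=0: pose=(-6,8,S); sL=20/29, sR=20/29; mL=0, mR=-20/29; mL+mR=-20/29 → advance -1; mR−mL=-20/29 → turn -1·90°
n=1: pose=(-6,9,W); sL=40/73, sR=40/89; mL=640/6497, mR=-40/89; mL+mR=-2280/6497 → advance -1; mR−mL=-40/73 → turn -1·90°
n=2: pose=(-5,9,N); sL=50/121, sR=25/61; mL=25/7381, mR=-25/61; mL+mR=-3000/7381 → advance -1; mR−mL=-50/121 → turn -1·90°
n=3: pose=(-5,8,E); sL=200/409, sR=200/333; mL=-15200/136197, mR=-200/333; mL+mR=-97000/136197 → advance -1; mR−mL=-200/409 → turn -1·90°
n=4: pose=(-6,8,S); sL=20/29, sR=20/29; mL=0, mR=-20/29; mL+mR=-20/29 → advance -1; mR−mL=-20/29 → turn -1·90°
n=5: pose=(-6,9,W); sL=40/73, sR=40/89; mL=640/6497, mR=-40/89; mL+mR=-2280/6497 → advance -1; mR−mL=-40/73 → turn -1·90°
n=6: pose=(-5,9,N); sL=50/121, sR=25/61; mL=25/7381, mR=-25/61; mL+mR=-3000/7381 → advance -1; mR−mL=-50/121 → turn -1·90°
n=7: pose=(-5,8,E); sL=200/409, sR=200/333; mL=-15200/136197, mR=-200/333; mL+mR=-97000/136197 → advance -1; mR−mL=-200/409 → turn -1·90°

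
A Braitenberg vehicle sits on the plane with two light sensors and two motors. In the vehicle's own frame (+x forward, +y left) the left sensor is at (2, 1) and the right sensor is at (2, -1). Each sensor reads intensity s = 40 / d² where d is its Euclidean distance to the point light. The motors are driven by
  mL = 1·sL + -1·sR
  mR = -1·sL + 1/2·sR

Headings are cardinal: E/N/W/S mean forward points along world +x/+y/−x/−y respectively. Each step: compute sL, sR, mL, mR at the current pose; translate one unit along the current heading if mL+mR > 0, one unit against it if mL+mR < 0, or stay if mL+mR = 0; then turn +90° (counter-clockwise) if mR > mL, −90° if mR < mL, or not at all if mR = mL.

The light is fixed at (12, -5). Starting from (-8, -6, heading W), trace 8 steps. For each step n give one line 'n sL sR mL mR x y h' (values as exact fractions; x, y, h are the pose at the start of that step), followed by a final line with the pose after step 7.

0 5/61 10/121 -5/7381 -300/7381 -8 -6 W
1 40/401 8/65 -608/26065 -996/26065 -7 -6 N
2 4/29 20/149 16/4321 -306/4321 -7 -7 E
3 40/377 40/457 3200/172289 -10740/172289 -8 -7 S
4 5/61 10/121 -5/7381 -300/7381 -8 -6 W
5 40/401 8/65 -608/26065 -996/26065 -7 -6 N
6 4/29 20/149 16/4321 -306/4321 -7 -7 E
7 40/377 40/457 3200/172289 -10740/172289 -8 -7 S
final -8 -6 W

n=0: pose=(-8,-6,W); sL=5/61, sR=10/121; mL=-5/7381, mR=-300/7381; mL+mR=-5/121 → advance -1; mR−mL=-295/7381 → turn -1·90°
n=1: pose=(-7,-6,N); sL=40/401, sR=8/65; mL=-608/26065, mR=-996/26065; mL+mR=-4/65 → advance -1; mR−mL=-388/26065 → turn -1·90°
n=2: pose=(-7,-7,E); sL=4/29, sR=20/149; mL=16/4321, mR=-306/4321; mL+mR=-10/149 → advance -1; mR−mL=-322/4321 → turn -1·90°
n=3: pose=(-8,-7,S); sL=40/377, sR=40/457; mL=3200/172289, mR=-10740/172289; mL+mR=-20/457 → advance -1; mR−mL=-13940/172289 → turn -1·90°
n=4: pose=(-8,-6,W); sL=5/61, sR=10/121; mL=-5/7381, mR=-300/7381; mL+mR=-5/121 → advance -1; mR−mL=-295/7381 → turn -1·90°
n=5: pose=(-7,-6,N); sL=40/401, sR=8/65; mL=-608/26065, mR=-996/26065; mL+mR=-4/65 → advance -1; mR−mL=-388/26065 → turn -1·90°
n=6: pose=(-7,-7,E); sL=4/29, sR=20/149; mL=16/4321, mR=-306/4321; mL+mR=-10/149 → advance -1; mR−mL=-322/4321 → turn -1·90°
n=7: pose=(-8,-7,S); sL=40/377, sR=40/457; mL=3200/172289, mR=-10740/172289; mL+mR=-20/457 → advance -1; mR−mL=-13940/172289 → turn -1·90°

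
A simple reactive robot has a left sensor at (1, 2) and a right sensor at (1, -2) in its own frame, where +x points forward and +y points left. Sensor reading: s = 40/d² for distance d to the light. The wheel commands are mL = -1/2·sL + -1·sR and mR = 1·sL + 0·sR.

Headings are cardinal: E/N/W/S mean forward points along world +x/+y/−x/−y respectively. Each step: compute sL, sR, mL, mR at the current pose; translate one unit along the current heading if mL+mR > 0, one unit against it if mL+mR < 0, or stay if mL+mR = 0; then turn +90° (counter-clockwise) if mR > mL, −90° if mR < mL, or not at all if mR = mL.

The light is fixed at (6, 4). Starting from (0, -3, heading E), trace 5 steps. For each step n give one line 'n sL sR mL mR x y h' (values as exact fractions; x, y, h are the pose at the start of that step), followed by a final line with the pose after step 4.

0 4/5 20/53 -206/265 4/5 0 -3 E
1 8/17 8/9 -172/153 8/17 1 -3 N
2 5/17 5/9 -215/306 5/17 1 -4 W
3 8/17 40/117 -1148/1989 8/17 2 -4 S
4 20/17 4/9 -158/153 20/17 2 -3 E
final 3 -3 N

n=0: pose=(0,-3,E); sL=4/5, sR=20/53; mL=-206/265, mR=4/5; mL+mR=6/265 → advance +1; mR−mL=418/265 → turn +1·90°
n=1: pose=(1,-3,N); sL=8/17, sR=8/9; mL=-172/153, mR=8/17; mL+mR=-100/153 → advance -1; mR−mL=244/153 → turn +1·90°
n=2: pose=(1,-4,W); sL=5/17, sR=5/9; mL=-215/306, mR=5/17; mL+mR=-125/306 → advance -1; mR−mL=305/306 → turn +1·90°
n=3: pose=(2,-4,S); sL=8/17, sR=40/117; mL=-1148/1989, mR=8/17; mL+mR=-212/1989 → advance -1; mR−mL=2084/1989 → turn +1·90°
n=4: pose=(2,-3,E); sL=20/17, sR=4/9; mL=-158/153, mR=20/17; mL+mR=22/153 → advance +1; mR−mL=338/153 → turn +1·90°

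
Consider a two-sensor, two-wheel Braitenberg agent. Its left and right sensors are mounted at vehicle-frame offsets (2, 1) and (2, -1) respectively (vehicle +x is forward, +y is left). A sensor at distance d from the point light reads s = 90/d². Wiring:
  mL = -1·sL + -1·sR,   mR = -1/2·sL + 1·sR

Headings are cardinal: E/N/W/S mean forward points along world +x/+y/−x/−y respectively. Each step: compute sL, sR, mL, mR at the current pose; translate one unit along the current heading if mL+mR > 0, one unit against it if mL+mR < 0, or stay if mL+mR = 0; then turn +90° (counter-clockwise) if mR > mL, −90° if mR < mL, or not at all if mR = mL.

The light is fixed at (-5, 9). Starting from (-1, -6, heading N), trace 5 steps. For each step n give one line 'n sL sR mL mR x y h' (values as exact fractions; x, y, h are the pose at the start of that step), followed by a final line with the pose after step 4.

n=0: pose=(-1,-6,N); sL=45/89, sR=45/97; mL=-8370/8633, mR=3645/17266; mL+mR=-135/178 → advance -1; mR−mL=20385/17266 → turn +1·90°
n=1: pose=(-1,-7,W); sL=90/293, sR=90/229; mL=-46980/67097, mR=16065/67097; mL+mR=-135/293 → advance -1; mR−mL=63045/67097 → turn +1·90°
n=2: pose=(0,-7,S); sL=1/4, sR=9/34; mL=-35/68, mR=19/136; mL+mR=-3/8 → advance -1; mR−mL=89/136 → turn +1·90°
n=3: pose=(0,-6,E); sL=18/49, sR=18/61; mL=-1980/2989, mR=333/2989; mL+mR=-27/49 → advance -1; mR−mL=2313/2989 → turn +1·90°
n=4: pose=(-1,-6,N); sL=45/89, sR=45/97; mL=-8370/8633, mR=3645/17266; mL+mR=-135/178 → advance -1; mR−mL=20385/17266 → turn +1·90°

0 45/89 45/97 -8370/8633 3645/17266 -1 -6 N
1 90/293 90/229 -46980/67097 16065/67097 -1 -7 W
2 1/4 9/34 -35/68 19/136 0 -7 S
3 18/49 18/61 -1980/2989 333/2989 0 -6 E
4 45/89 45/97 -8370/8633 3645/17266 -1 -6 N
final -1 -7 W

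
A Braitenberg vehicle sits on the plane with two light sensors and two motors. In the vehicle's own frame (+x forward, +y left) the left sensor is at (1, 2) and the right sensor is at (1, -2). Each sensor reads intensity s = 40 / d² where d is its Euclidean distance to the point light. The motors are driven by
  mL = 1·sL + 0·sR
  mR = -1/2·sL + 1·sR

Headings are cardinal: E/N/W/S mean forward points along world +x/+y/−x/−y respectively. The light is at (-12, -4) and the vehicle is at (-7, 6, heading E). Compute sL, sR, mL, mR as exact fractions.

2/9 2/5 2/9 13/45

left sensor world pos  = (-6, 8); dL² = 180
right sensor world pos = (-6, 4); dR² = 100
sL = 40/180 = 2/9
sR = 40/100 = 2/5
mL = 1·sL + 0·sR = 2/9
mR = -1/2·sL + 1·sR = 13/45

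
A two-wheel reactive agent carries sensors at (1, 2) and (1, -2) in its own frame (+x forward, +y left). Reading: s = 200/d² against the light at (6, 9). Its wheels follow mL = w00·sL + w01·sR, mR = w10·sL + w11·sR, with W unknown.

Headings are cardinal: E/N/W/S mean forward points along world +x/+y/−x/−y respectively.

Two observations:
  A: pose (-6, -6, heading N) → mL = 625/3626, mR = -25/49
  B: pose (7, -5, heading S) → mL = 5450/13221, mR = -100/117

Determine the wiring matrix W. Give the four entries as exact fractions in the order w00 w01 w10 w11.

1 -1/2 -1 0

obs A: pose=(-6,-6,N) → sL=25/49, sR=25/37, mL=625/3626, mR=-25/49
obs B: pose=(7,-5,S) → sL=100/117, sR=100/113, mL=5450/13221, mR=-100/117
sensor matrix S = [[25/49, 25/37], [100/117, 100/113]]; det S = -3020000/23969673
solve [mL_A; mL_B] = S·[w00; w01] and [mR_A; mR_B] = S·[w10; w11]:
  w00 = 1, w01 = -1/2, w10 = -1, w11 = 0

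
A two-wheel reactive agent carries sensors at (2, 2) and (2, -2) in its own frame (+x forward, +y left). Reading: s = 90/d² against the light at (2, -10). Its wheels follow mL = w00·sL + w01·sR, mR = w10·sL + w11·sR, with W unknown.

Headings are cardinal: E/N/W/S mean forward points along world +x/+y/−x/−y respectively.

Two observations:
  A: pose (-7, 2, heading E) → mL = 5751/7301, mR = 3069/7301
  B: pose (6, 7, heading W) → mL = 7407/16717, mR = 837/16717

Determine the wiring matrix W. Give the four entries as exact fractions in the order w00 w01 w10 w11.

1/2 1 -1/2 1

obs A: pose=(-7,2,E) → sL=18/49, sR=90/149, mL=5751/7301, mR=3069/7301
obs B: pose=(6,7,W) → sL=90/229, sR=18/73, mL=7407/16717, mR=837/16717
sensor matrix S = [[18/49, 90/149], [90/229, 18/73]]; det S = -17918496/122050817
solve [mL_A; mL_B] = S·[w00; w01] and [mR_A; mR_B] = S·[w10; w11]:
  w00 = 1/2, w01 = 1, w10 = -1/2, w11 = 1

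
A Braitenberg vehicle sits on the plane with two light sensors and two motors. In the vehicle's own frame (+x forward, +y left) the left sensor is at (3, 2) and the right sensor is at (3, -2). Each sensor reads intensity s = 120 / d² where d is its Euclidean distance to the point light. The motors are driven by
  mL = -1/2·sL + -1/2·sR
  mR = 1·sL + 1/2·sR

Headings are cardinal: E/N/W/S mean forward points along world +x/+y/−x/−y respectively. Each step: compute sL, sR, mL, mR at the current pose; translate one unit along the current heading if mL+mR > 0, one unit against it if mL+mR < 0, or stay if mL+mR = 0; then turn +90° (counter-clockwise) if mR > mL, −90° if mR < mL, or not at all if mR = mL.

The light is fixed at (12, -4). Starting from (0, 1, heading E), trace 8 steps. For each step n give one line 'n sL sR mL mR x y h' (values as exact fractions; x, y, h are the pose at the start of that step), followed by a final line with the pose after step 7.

0 12/13 4/3 -44/39 62/39 0 1 E
1 120/233 24/29 -4536/6757 6276/6757 1 1 N
2 30/53 6/13 -354/689 549/689 1 2 W
3 120/109 24/41 -3768/4469 6228/4469 0 2 S
4 12/13 4/3 -44/39 62/39 0 1 E
5 120/233 24/29 -4536/6757 6276/6757 1 1 N
6 30/53 6/13 -354/689 549/689 1 2 W
7 120/109 24/41 -3768/4469 6228/4469 0 2 S
final 0 1 E

n=0: pose=(0,1,E); sL=12/13, sR=4/3; mL=-44/39, mR=62/39; mL+mR=6/13 → advance +1; mR−mL=106/39 → turn +1·90°
n=1: pose=(1,1,N); sL=120/233, sR=24/29; mL=-4536/6757, mR=6276/6757; mL+mR=60/233 → advance +1; mR−mL=10812/6757 → turn +1·90°
n=2: pose=(1,2,W); sL=30/53, sR=6/13; mL=-354/689, mR=549/689; mL+mR=15/53 → advance +1; mR−mL=903/689 → turn +1·90°
n=3: pose=(0,2,S); sL=120/109, sR=24/41; mL=-3768/4469, mR=6228/4469; mL+mR=60/109 → advance +1; mR−mL=9996/4469 → turn +1·90°
n=4: pose=(0,1,E); sL=12/13, sR=4/3; mL=-44/39, mR=62/39; mL+mR=6/13 → advance +1; mR−mL=106/39 → turn +1·90°
n=5: pose=(1,1,N); sL=120/233, sR=24/29; mL=-4536/6757, mR=6276/6757; mL+mR=60/233 → advance +1; mR−mL=10812/6757 → turn +1·90°
n=6: pose=(1,2,W); sL=30/53, sR=6/13; mL=-354/689, mR=549/689; mL+mR=15/53 → advance +1; mR−mL=903/689 → turn +1·90°
n=7: pose=(0,2,S); sL=120/109, sR=24/41; mL=-3768/4469, mR=6228/4469; mL+mR=60/109 → advance +1; mR−mL=9996/4469 → turn +1·90°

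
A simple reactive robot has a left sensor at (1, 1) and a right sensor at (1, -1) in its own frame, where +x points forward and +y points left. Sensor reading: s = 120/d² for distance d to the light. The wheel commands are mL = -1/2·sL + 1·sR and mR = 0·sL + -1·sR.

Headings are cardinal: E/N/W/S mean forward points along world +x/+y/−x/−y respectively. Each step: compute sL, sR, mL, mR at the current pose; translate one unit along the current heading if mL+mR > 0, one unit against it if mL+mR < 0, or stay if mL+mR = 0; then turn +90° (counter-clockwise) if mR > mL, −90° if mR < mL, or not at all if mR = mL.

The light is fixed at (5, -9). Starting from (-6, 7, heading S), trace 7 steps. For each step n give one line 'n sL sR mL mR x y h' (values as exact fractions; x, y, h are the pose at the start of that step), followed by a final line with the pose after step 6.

n=0: pose=(-6,7,S); sL=24/65, sR=40/123; mL=1124/7995, mR=-40/123; mL+mR=-12/65 → advance -1; mR−mL=-3724/7995 → turn -1·90°
n=1: pose=(-6,8,W); sL=3/10, sR=10/39; mL=83/780, mR=-10/39; mL+mR=-3/20 → advance -1; mR−mL=-283/780 → turn -1·90°
n=2: pose=(-5,8,N); sL=24/89, sR=8/27; mL=388/2403, mR=-8/27; mL+mR=-12/89 → advance -1; mR−mL=-1100/2403 → turn -1·90°
n=3: pose=(-5,7,E); sL=12/37, sR=20/51; mL=434/1887, mR=-20/51; mL+mR=-6/37 → advance -1; mR−mL=-1174/1887 → turn -1·90°
n=4: pose=(-6,7,S); sL=24/65, sR=40/123; mL=1124/7995, mR=-40/123; mL+mR=-12/65 → advance -1; mR−mL=-3724/7995 → turn -1·90°
n=5: pose=(-6,8,W); sL=3/10, sR=10/39; mL=83/780, mR=-10/39; mL+mR=-3/20 → advance -1; mR−mL=-283/780 → turn -1·90°
n=6: pose=(-5,8,N); sL=24/89, sR=8/27; mL=388/2403, mR=-8/27; mL+mR=-12/89 → advance -1; mR−mL=-1100/2403 → turn -1·90°

0 24/65 40/123 1124/7995 -40/123 -6 7 S
1 3/10 10/39 83/780 -10/39 -6 8 W
2 24/89 8/27 388/2403 -8/27 -5 8 N
3 12/37 20/51 434/1887 -20/51 -5 7 E
4 24/65 40/123 1124/7995 -40/123 -6 7 S
5 3/10 10/39 83/780 -10/39 -6 8 W
6 24/89 8/27 388/2403 -8/27 -5 8 N
final -5 7 E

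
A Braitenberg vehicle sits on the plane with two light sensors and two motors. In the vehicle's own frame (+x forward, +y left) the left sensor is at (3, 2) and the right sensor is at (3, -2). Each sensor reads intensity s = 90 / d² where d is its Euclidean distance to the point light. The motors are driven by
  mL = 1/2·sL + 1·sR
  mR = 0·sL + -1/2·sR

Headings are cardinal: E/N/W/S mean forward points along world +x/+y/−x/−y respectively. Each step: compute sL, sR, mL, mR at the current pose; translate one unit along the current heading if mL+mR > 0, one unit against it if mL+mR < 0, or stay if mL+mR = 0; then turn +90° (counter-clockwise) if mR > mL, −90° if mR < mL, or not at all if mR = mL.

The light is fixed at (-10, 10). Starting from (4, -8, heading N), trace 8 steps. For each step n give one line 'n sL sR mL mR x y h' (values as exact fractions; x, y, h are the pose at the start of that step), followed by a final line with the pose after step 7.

0 10/41 90/481 6095/19721 -45/481 4 -8 N
1 45/257 9/65 7551/33410 -9/130 4 -7 E
2 90/689 90/569 87615/392041 -45/569 5 -7 S
3 45/272 9/40 837/2720 -9/80 5 -8 W
4 10/41 90/481 6095/19721 -45/481 4 -8 N
5 45/257 9/65 7551/33410 -9/130 4 -7 E
6 90/689 90/569 87615/392041 -45/569 5 -7 S
7 45/272 9/40 837/2720 -9/80 5 -8 W
final 4 -8 N

n=0: pose=(4,-8,N); sL=10/41, sR=90/481; mL=6095/19721, mR=-45/481; mL+mR=4250/19721 → advance +1; mR−mL=-7940/19721 → turn -1·90°
n=1: pose=(4,-7,E); sL=45/257, sR=9/65; mL=7551/33410, mR=-9/130; mL+mR=2619/16705 → advance +1; mR−mL=-4932/16705 → turn -1·90°
n=2: pose=(5,-7,S); sL=90/689, sR=90/569; mL=87615/392041, mR=-45/569; mL+mR=56610/392041 → advance +1; mR−mL=-118620/392041 → turn -1·90°
n=3: pose=(5,-8,W); sL=45/272, sR=9/40; mL=837/2720, mR=-9/80; mL+mR=531/2720 → advance +1; mR−mL=-1143/2720 → turn -1·90°
n=4: pose=(4,-8,N); sL=10/41, sR=90/481; mL=6095/19721, mR=-45/481; mL+mR=4250/19721 → advance +1; mR−mL=-7940/19721 → turn -1·90°
n=5: pose=(4,-7,E); sL=45/257, sR=9/65; mL=7551/33410, mR=-9/130; mL+mR=2619/16705 → advance +1; mR−mL=-4932/16705 → turn -1·90°
n=6: pose=(5,-7,S); sL=90/689, sR=90/569; mL=87615/392041, mR=-45/569; mL+mR=56610/392041 → advance +1; mR−mL=-118620/392041 → turn -1·90°
n=7: pose=(5,-8,W); sL=45/272, sR=9/40; mL=837/2720, mR=-9/80; mL+mR=531/2720 → advance +1; mR−mL=-1143/2720 → turn -1·90°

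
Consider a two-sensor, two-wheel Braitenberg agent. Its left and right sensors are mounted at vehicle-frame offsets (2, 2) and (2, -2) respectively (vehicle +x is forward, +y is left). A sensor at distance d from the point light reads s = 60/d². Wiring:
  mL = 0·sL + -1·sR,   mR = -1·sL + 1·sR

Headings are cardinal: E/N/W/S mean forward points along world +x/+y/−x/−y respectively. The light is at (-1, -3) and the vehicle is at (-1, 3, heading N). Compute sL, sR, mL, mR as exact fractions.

15/17 15/17 -15/17 0

left sensor world pos  = (-3, 5); dL² = 68
right sensor world pos = (1, 5); dR² = 68
sL = 60/68 = 15/17
sR = 60/68 = 15/17
mL = 0·sL + -1·sR = -15/17
mR = -1·sL + 1·sR = 0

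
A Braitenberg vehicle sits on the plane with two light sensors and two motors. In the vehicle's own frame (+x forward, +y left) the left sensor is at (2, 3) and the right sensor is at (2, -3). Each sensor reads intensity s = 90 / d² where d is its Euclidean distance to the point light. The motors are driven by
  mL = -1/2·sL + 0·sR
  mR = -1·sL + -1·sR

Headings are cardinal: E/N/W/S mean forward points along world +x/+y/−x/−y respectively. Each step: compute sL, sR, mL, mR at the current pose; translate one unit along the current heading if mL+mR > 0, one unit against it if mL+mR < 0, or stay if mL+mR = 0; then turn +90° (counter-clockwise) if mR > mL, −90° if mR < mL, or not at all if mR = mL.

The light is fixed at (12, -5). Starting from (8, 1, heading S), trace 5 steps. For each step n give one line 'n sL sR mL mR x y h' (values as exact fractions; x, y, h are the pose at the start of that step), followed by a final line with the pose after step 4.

n=0: pose=(8,1,S); sL=90/17, sR=18/13; mL=-45/17, mR=-1476/221; mL+mR=-2061/221 → advance -1; mR−mL=-891/221 → turn -1·90°
n=1: pose=(8,2,W); sL=45/26, sR=45/68; mL=-45/52, mR=-2115/884; mL+mR=-720/221 → advance -1; mR−mL=-675/442 → turn -1·90°
n=2: pose=(9,2,N); sL=10/13, sR=10/9; mL=-5/13, mR=-220/117; mL+mR=-265/117 → advance -1; mR−mL=-175/117 → turn -1·90°
n=3: pose=(9,1,E); sL=45/41, sR=9; mL=-45/82, mR=-414/41; mL+mR=-873/82 → advance -1; mR−mL=-783/82 → turn -1·90°
n=4: pose=(8,1,S); sL=90/17, sR=18/13; mL=-45/17, mR=-1476/221; mL+mR=-2061/221 → advance -1; mR−mL=-891/221 → turn -1·90°

0 90/17 18/13 -45/17 -1476/221 8 1 S
1 45/26 45/68 -45/52 -2115/884 8 2 W
2 10/13 10/9 -5/13 -220/117 9 2 N
3 45/41 9 -45/82 -414/41 9 1 E
4 90/17 18/13 -45/17 -1476/221 8 1 S
final 8 2 W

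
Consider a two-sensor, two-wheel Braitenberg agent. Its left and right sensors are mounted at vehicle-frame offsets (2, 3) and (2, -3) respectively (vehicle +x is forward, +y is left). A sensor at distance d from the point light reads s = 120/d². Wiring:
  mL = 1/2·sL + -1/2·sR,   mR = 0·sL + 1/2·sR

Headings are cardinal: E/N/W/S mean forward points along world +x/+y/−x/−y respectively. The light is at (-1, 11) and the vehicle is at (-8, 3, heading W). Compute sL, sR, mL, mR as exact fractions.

left sensor world pos  = (-10, 0); dL² = 202
right sensor world pos = (-10, 6); dR² = 106
sL = 120/202 = 60/101
sR = 120/106 = 60/53
mL = 1/2·sL + -1/2·sR = -1440/5353
mR = 0·sL + 1/2·sR = 30/53

60/101 60/53 -1440/5353 30/53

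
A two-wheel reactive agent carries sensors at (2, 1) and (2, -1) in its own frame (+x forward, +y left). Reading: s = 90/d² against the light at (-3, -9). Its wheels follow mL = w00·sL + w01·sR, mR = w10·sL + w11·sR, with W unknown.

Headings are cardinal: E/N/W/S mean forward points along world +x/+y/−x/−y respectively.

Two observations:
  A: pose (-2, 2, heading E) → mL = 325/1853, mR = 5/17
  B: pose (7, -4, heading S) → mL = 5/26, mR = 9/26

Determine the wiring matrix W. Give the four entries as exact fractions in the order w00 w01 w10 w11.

1 -1/2 1/2 0

obs A: pose=(-2,2,E) → sL=10/17, sR=90/109, mL=325/1853, mR=5/17
obs B: pose=(7,-4,S) → sL=9/13, sR=1, mL=5/26, mR=9/26
sensor matrix S = [[10/17, 90/109], [9/13, 1]]; det S = 400/24089
solve [mL_A; mL_B] = S·[w00; w01] and [mR_A; mR_B] = S·[w10; w11]:
  w00 = 1, w01 = -1/2, w10 = 1/2, w11 = 0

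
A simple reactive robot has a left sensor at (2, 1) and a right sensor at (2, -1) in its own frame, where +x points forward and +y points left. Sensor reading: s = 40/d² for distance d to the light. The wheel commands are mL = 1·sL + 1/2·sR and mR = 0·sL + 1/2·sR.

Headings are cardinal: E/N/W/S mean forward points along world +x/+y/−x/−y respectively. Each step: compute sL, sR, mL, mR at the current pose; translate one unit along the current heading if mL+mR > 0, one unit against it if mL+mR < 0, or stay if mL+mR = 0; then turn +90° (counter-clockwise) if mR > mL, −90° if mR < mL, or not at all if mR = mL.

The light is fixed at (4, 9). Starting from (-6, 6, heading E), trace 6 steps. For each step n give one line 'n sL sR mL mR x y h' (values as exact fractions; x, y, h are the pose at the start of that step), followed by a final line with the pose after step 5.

0 10/17 1/2 57/68 1/4 -6 6 E
1 40/89 8/25 1356/2225 4/25 -5 6 S
2 20/73 4/13 406/949 2/13 -5 5 W
3 8/25 8/17 236/425 4/17 -6 5 N
4 10/17 1/2 57/68 1/4 -6 6 E
5 40/89 8/25 1356/2225 4/25 -5 6 S
final -5 5 W

n=0: pose=(-6,6,E); sL=10/17, sR=1/2; mL=57/68, mR=1/4; mL+mR=37/34 → advance +1; mR−mL=-10/17 → turn -1·90°
n=1: pose=(-5,6,S); sL=40/89, sR=8/25; mL=1356/2225, mR=4/25; mL+mR=1712/2225 → advance +1; mR−mL=-40/89 → turn -1·90°
n=2: pose=(-5,5,W); sL=20/73, sR=4/13; mL=406/949, mR=2/13; mL+mR=552/949 → advance +1; mR−mL=-20/73 → turn -1·90°
n=3: pose=(-6,5,N); sL=8/25, sR=8/17; mL=236/425, mR=4/17; mL+mR=336/425 → advance +1; mR−mL=-8/25 → turn -1·90°
n=4: pose=(-6,6,E); sL=10/17, sR=1/2; mL=57/68, mR=1/4; mL+mR=37/34 → advance +1; mR−mL=-10/17 → turn -1·90°
n=5: pose=(-5,6,S); sL=40/89, sR=8/25; mL=1356/2225, mR=4/25; mL+mR=1712/2225 → advance +1; mR−mL=-40/89 → turn -1·90°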